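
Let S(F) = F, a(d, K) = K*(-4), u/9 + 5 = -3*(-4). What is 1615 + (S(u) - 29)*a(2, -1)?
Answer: 1751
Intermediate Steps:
u = 63 (u = -45 + 9*(-3*(-4)) = -45 + 9*12 = -45 + 108 = 63)
a(d, K) = -4*K
1615 + (S(u) - 29)*a(2, -1) = 1615 + (63 - 29)*(-4*(-1)) = 1615 + 34*4 = 1615 + 136 = 1751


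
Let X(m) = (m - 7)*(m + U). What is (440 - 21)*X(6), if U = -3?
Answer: -1257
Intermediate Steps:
X(m) = (-7 + m)*(-3 + m) (X(m) = (m - 7)*(m - 3) = (-7 + m)*(-3 + m))
(440 - 21)*X(6) = (440 - 21)*(21 + 6**2 - 10*6) = 419*(21 + 36 - 60) = 419*(-3) = -1257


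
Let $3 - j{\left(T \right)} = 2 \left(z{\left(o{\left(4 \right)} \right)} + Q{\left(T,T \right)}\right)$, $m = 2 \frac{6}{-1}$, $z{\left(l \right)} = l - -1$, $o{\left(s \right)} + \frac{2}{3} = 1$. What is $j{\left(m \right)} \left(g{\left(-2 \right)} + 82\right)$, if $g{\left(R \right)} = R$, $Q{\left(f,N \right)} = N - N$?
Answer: $\frac{80}{3} \approx 26.667$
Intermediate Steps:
$o{\left(s \right)} = \frac{1}{3}$ ($o{\left(s \right)} = - \frac{2}{3} + 1 = \frac{1}{3}$)
$z{\left(l \right)} = 1 + l$ ($z{\left(l \right)} = l + 1 = 1 + l$)
$Q{\left(f,N \right)} = 0$
$m = -12$ ($m = 2 \cdot 6 \left(-1\right) = 2 \left(-6\right) = -12$)
$j{\left(T \right)} = \frac{1}{3}$ ($j{\left(T \right)} = 3 - 2 \left(\left(1 + \frac{1}{3}\right) + 0\right) = 3 - 2 \left(\frac{4}{3} + 0\right) = 3 - 2 \cdot \frac{4}{3} = 3 - \frac{8}{3} = \frac{1}{3}$)
$j{\left(m \right)} \left(g{\left(-2 \right)} + 82\right) = \frac{-2 + 82}{3} = \frac{1}{3} \cdot 80 = \frac{80}{3}$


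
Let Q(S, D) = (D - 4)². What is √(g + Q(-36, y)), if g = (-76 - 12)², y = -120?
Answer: 68*√5 ≈ 152.05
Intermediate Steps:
g = 7744 (g = (-88)² = 7744)
Q(S, D) = (-4 + D)²
√(g + Q(-36, y)) = √(7744 + (-4 - 120)²) = √(7744 + (-124)²) = √(7744 + 15376) = √23120 = 68*√5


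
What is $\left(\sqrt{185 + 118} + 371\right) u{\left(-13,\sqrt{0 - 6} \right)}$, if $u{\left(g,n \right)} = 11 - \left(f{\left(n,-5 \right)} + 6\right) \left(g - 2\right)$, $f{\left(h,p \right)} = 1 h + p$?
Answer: $\left(26 + 15 i \sqrt{6}\right) \left(371 + \sqrt{303}\right) \approx 10099.0 + 14271.0 i$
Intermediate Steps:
$f{\left(h,p \right)} = h + p$
$u{\left(g,n \right)} = 11 - \left(1 + n\right) \left(-2 + g\right)$ ($u{\left(g,n \right)} = 11 - \left(\left(n - 5\right) + 6\right) \left(g - 2\right) = 11 - \left(\left(-5 + n\right) + 6\right) \left(-2 + g\right) = 11 - \left(1 + n\right) \left(-2 + g\right)$)
$\left(\sqrt{185 + 118} + 371\right) u{\left(-13,\sqrt{0 - 6} \right)} = \left(\sqrt{185 + 118} + 371\right) \left(13 - -13 + 2 \sqrt{0 - 6} - - 13 \sqrt{0 - 6}\right) = \left(\sqrt{303} + 371\right) \left(13 + 13 + 2 \sqrt{-6} - - 13 \sqrt{-6}\right) = \left(371 + \sqrt{303}\right) \left(13 + 13 + 2 i \sqrt{6} - - 13 i \sqrt{6}\right) = \left(371 + \sqrt{303}\right) \left(13 + 13 + 2 i \sqrt{6} + 13 i \sqrt{6}\right) = \left(371 + \sqrt{303}\right) \left(26 + 15 i \sqrt{6}\right) = \left(26 + 15 i \sqrt{6}\right) \left(371 + \sqrt{303}\right)$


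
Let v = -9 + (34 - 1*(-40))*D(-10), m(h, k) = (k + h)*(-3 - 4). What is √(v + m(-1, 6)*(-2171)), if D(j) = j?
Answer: 2*√18809 ≈ 274.29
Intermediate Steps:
m(h, k) = -7*h - 7*k (m(h, k) = (h + k)*(-7) = -7*h - 7*k)
v = -749 (v = -9 + (34 - 1*(-40))*(-10) = -9 + (34 + 40)*(-10) = -9 + 74*(-10) = -9 - 740 = -749)
√(v + m(-1, 6)*(-2171)) = √(-749 + (-7*(-1) - 7*6)*(-2171)) = √(-749 + (7 - 42)*(-2171)) = √(-749 - 35*(-2171)) = √(-749 + 75985) = √75236 = 2*√18809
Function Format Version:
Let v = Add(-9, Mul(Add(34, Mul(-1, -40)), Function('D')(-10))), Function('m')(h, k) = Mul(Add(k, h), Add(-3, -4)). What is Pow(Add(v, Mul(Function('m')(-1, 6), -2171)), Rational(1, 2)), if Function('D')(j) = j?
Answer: Mul(2, Pow(18809, Rational(1, 2))) ≈ 274.29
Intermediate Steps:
Function('m')(h, k) = Add(Mul(-7, h), Mul(-7, k)) (Function('m')(h, k) = Mul(Add(h, k), -7) = Add(Mul(-7, h), Mul(-7, k)))
v = -749 (v = Add(-9, Mul(Add(34, Mul(-1, -40)), -10)) = Add(-9, Mul(Add(34, 40), -10)) = Add(-9, Mul(74, -10)) = Add(-9, -740) = -749)
Pow(Add(v, Mul(Function('m')(-1, 6), -2171)), Rational(1, 2)) = Pow(Add(-749, Mul(Add(Mul(-7, -1), Mul(-7, 6)), -2171)), Rational(1, 2)) = Pow(Add(-749, Mul(Add(7, -42), -2171)), Rational(1, 2)) = Pow(Add(-749, Mul(-35, -2171)), Rational(1, 2)) = Pow(Add(-749, 75985), Rational(1, 2)) = Pow(75236, Rational(1, 2)) = Mul(2, Pow(18809, Rational(1, 2)))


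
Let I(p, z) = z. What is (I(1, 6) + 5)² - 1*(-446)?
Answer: 567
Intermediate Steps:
(I(1, 6) + 5)² - 1*(-446) = (6 + 5)² - 1*(-446) = 11² + 446 = 121 + 446 = 567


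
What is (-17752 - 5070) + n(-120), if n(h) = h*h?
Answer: -8422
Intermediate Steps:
n(h) = h²
(-17752 - 5070) + n(-120) = (-17752 - 5070) + (-120)² = -22822 + 14400 = -8422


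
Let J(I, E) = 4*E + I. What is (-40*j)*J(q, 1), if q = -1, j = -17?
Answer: 2040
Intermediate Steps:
J(I, E) = I + 4*E
(-40*j)*J(q, 1) = (-40*(-17))*(-1 + 4*1) = 680*(-1 + 4) = 680*3 = 2040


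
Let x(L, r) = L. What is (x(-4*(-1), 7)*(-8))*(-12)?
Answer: 384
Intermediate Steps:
(x(-4*(-1), 7)*(-8))*(-12) = (-4*(-1)*(-8))*(-12) = (4*(-8))*(-12) = -32*(-12) = 384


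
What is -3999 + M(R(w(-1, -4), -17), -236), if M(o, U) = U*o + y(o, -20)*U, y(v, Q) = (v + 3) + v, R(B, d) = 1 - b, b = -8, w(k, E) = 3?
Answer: -11079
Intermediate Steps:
R(B, d) = 9 (R(B, d) = 1 - 1*(-8) = 1 + 8 = 9)
y(v, Q) = 3 + 2*v (y(v, Q) = (3 + v) + v = 3 + 2*v)
M(o, U) = U*o + U*(3 + 2*o) (M(o, U) = U*o + (3 + 2*o)*U = U*o + U*(3 + 2*o))
-3999 + M(R(w(-1, -4), -17), -236) = -3999 + 3*(-236)*(1 + 9) = -3999 + 3*(-236)*10 = -3999 - 7080 = -11079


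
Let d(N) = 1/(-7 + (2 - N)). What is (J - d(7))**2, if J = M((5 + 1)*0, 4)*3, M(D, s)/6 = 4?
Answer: 748225/144 ≈ 5196.0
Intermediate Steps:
d(N) = 1/(-5 - N)
M(D, s) = 24 (M(D, s) = 6*4 = 24)
J = 72 (J = 24*3 = 72)
(J - d(7))**2 = (72 - (-1)/(5 + 7))**2 = (72 - (-1)/12)**2 = (72 - 1*(-1/12))**2 = (72 + 1/12)**2 = (865/12)**2 = 748225/144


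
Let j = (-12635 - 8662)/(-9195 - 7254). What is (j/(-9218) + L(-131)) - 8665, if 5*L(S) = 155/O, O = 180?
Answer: -39414625209253/4548806460 ≈ -8664.8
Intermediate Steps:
j = 7099/5483 (j = -21297/(-16449) = -21297*(-1/16449) = 7099/5483 ≈ 1.2947)
L(S) = 31/180 (L(S) = (155/180)/5 = (155*(1/180))/5 = (⅕)*(31/36) = 31/180)
(j/(-9218) + L(-131)) - 8665 = ((7099/5483)/(-9218) + 31/180) - 8665 = ((7099/5483)*(-1/9218) + 31/180) - 8665 = (-7099/50542294 + 31/180) - 8665 = 782766647/4548806460 - 8665 = -39414625209253/4548806460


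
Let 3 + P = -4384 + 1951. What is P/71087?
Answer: -2436/71087 ≈ -0.034268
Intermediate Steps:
P = -2436 (P = -3 + (-4384 + 1951) = -3 - 2433 = -2436)
P/71087 = -2436/71087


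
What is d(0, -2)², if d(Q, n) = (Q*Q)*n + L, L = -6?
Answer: 36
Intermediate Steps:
d(Q, n) = -6 + n*Q² (d(Q, n) = (Q*Q)*n - 6 = Q²*n - 6 = n*Q² - 6 = -6 + n*Q²)
d(0, -2)² = (-6 - 2*0²)² = (-6 - 2*0)² = (-6 + 0)² = (-6)² = 36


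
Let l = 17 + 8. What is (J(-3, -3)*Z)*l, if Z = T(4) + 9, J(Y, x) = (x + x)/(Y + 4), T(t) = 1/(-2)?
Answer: -1275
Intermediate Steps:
T(t) = -1/2
J(Y, x) = 2*x/(4 + Y) (J(Y, x) = (2*x)/(4 + Y) = 2*x/(4 + Y))
Z = 17/2 (Z = -1/2 + 9 = 17/2 ≈ 8.5000)
l = 25
(J(-3, -3)*Z)*l = ((2*(-3)/(4 - 3))*(17/2))*25 = ((2*(-3)/1)*(17/2))*25 = ((2*(-3)*1)*(17/2))*25 = -6*17/2*25 = -51*25 = -1275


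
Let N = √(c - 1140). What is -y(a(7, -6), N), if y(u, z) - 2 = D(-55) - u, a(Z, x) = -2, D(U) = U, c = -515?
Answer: 51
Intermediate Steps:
N = I*√1655 (N = √(-515 - 1140) = √(-1655) = I*√1655 ≈ 40.682*I)
y(u, z) = -53 - u (y(u, z) = 2 + (-55 - u) = -53 - u)
-y(a(7, -6), N) = -(-53 - 1*(-2)) = -(-53 + 2) = -1*(-51) = 51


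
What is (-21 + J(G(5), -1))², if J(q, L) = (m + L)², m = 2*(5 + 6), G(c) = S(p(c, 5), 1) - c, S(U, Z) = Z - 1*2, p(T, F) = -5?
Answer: 176400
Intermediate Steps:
S(U, Z) = -2 + Z (S(U, Z) = Z - 2 = -2 + Z)
G(c) = -1 - c (G(c) = (-2 + 1) - c = -1 - c)
m = 22 (m = 2*11 = 22)
J(q, L) = (22 + L)²
(-21 + J(G(5), -1))² = (-21 + (22 - 1)²)² = (-21 + 21²)² = (-21 + 441)² = 420² = 176400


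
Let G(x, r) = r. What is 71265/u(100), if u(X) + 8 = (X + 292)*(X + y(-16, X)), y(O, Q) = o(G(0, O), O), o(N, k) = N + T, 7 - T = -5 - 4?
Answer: 23755/13064 ≈ 1.8184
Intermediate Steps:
T = 16 (T = 7 - (-5 - 4) = 7 - 1*(-9) = 7 + 9 = 16)
o(N, k) = 16 + N (o(N, k) = N + 16 = 16 + N)
y(O, Q) = 16 + O
u(X) = -8 + X*(292 + X) (u(X) = -8 + (X + 292)*(X + (16 - 16)) = -8 + (292 + X)*(X + 0) = -8 + (292 + X)*X = -8 + X*(292 + X))
71265/u(100) = 71265/(-8 + 100² + 292*100) = 71265/(-8 + 10000 + 29200) = 71265/39192 = 71265*(1/39192) = 23755/13064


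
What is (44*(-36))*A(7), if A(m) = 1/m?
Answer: -1584/7 ≈ -226.29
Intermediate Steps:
A(m) = 1/m
(44*(-36))*A(7) = (44*(-36))/7 = -1584*1/7 = -1584/7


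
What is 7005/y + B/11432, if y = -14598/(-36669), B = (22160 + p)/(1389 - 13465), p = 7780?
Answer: 492515637995485/27990211688 ≈ 17596.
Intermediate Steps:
B = -7485/3019 (B = (22160 + 7780)/(1389 - 13465) = 29940/(-12076) = 29940*(-1/12076) = -7485/3019 ≈ -2.4793)
y = 4866/12223 (y = -14598*(-1/36669) = 4866/12223 ≈ 0.39810)
7005/y + B/11432 = 7005/(4866/12223) - 7485/3019/11432 = 7005*(12223/4866) - 7485/3019*1/11432 = 28540705/1622 - 7485/34513208 = 492515637995485/27990211688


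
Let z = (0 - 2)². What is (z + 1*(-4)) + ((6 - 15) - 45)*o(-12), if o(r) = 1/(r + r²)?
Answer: -9/22 ≈ -0.40909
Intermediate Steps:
z = 4 (z = (-2)² = 4)
(z + 1*(-4)) + ((6 - 15) - 45)*o(-12) = (4 + 1*(-4)) + ((6 - 15) - 45)*(1/((-12)*(1 - 12))) = (4 - 4) + (-9 - 45)*(-1/12/(-11)) = 0 - (-9)*(-1)/(2*11) = 0 - 54*1/132 = 0 - 9/22 = -9/22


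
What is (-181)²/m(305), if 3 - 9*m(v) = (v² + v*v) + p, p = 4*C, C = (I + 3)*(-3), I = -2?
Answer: -294849/186035 ≈ -1.5849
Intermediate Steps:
C = -3 (C = (-2 + 3)*(-3) = 1*(-3) = -3)
p = -12 (p = 4*(-3) = -12)
m(v) = 5/3 - 2*v²/9 (m(v) = ⅓ - ((v² + v*v) - 12)/9 = ⅓ - ((v² + v²) - 12)/9 = ⅓ - (2*v² - 12)/9 = ⅓ - (-12 + 2*v²)/9 = ⅓ + (4/3 - 2*v²/9) = 5/3 - 2*v²/9)
(-181)²/m(305) = (-181)²/(5/3 - 2/9*305²) = 32761/(5/3 - 2/9*93025) = 32761/(5/3 - 186050/9) = 32761/(-186035/9) = 32761*(-9/186035) = -294849/186035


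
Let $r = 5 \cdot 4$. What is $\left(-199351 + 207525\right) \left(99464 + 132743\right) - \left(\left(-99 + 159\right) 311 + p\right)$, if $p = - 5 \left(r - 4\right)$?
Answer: $1898041438$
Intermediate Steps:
$r = 20$
$p = -80$ ($p = - 5 \left(20 - 4\right) = \left(-5\right) 16 = -80$)
$\left(-199351 + 207525\right) \left(99464 + 132743\right) - \left(\left(-99 + 159\right) 311 + p\right) = \left(-199351 + 207525\right) \left(99464 + 132743\right) - \left(\left(-99 + 159\right) 311 - 80\right) = 8174 \cdot 232207 - \left(60 \cdot 311 - 80\right) = 1898060018 - \left(18660 - 80\right) = 1898060018 - 18580 = 1898041438$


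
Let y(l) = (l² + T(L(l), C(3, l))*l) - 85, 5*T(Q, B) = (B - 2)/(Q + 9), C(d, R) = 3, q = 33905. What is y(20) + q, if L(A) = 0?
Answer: 307984/9 ≈ 34220.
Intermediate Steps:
T(Q, B) = (-2 + B)/(5*(9 + Q)) (T(Q, B) = ((B - 2)/(Q + 9))/5 = ((-2 + B)/(9 + Q))/5 = (-2 + B)/(5*(9 + Q)))
y(l) = -85 + l² + l/45 (y(l) = (l² + ((-2 + 3)/(5*(9 + 0)))*l) - 85 = (l² + ((⅕)*1/9)*l) - 85 = (l² + ((⅕)*(⅑)*1)*l) - 85 = (l² + l/45) - 85 = -85 + l² + l/45)
y(20) + q = (-85 + 20² + (1/45)*20) + 33905 = (-85 + 400 + 4/9) + 33905 = 2839/9 + 33905 = 307984/9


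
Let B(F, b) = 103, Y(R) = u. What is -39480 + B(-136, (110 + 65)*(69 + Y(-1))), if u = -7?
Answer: -39377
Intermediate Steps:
Y(R) = -7
-39480 + B(-136, (110 + 65)*(69 + Y(-1))) = -39480 + 103 = -39377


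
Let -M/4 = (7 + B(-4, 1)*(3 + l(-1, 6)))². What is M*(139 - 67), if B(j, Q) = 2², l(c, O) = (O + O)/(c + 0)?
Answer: -242208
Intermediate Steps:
l(c, O) = 2*O/c (l(c, O) = (2*O)/c = 2*O/c)
B(j, Q) = 4
M = -3364 (M = -4*(7 + 4*(3 + 2*6/(-1)))² = -4*(7 + 4*(3 + 2*6*(-1)))² = -4*(7 + 4*(3 - 12))² = -4*(7 + 4*(-9))² = -4*(7 - 36)² = -4*(-29)² = -4*841 = -3364)
M*(139 - 67) = -3364*(139 - 67) = -3364*72 = -242208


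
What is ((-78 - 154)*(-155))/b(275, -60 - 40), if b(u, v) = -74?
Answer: -17980/37 ≈ -485.95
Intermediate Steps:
((-78 - 154)*(-155))/b(275, -60 - 40) = ((-78 - 154)*(-155))/(-74) = -232*(-155)*(-1/74) = 35960*(-1/74) = -17980/37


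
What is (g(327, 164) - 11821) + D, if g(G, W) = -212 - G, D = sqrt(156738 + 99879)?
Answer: -12360 + 3*sqrt(28513) ≈ -11853.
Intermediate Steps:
D = 3*sqrt(28513) (D = sqrt(256617) = 3*sqrt(28513) ≈ 506.57)
(g(327, 164) - 11821) + D = ((-212 - 1*327) - 11821) + 3*sqrt(28513) = ((-212 - 327) - 11821) + 3*sqrt(28513) = (-539 - 11821) + 3*sqrt(28513) = -12360 + 3*sqrt(28513)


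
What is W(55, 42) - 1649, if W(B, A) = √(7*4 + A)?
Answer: -1649 + √70 ≈ -1640.6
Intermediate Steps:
W(B, A) = √(28 + A)
W(55, 42) - 1649 = √(28 + 42) - 1649 = √70 - 1649 = -1649 + √70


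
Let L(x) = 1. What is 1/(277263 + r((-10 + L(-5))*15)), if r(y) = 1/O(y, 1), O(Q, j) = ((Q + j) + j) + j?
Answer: 132/36598715 ≈ 3.6067e-6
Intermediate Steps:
O(Q, j) = Q + 3*j (O(Q, j) = (Q + 2*j) + j = Q + 3*j)
r(y) = 1/(3 + y) (r(y) = 1/(y + 3*1) = 1/(y + 3) = 1/(3 + y))
1/(277263 + r((-10 + L(-5))*15)) = 1/(277263 + 1/(3 + (-10 + 1)*15)) = 1/(277263 + 1/(3 - 9*15)) = 1/(277263 + 1/(3 - 135)) = 1/(277263 + 1/(-132)) = 1/(277263 - 1/132) = 1/(36598715/132) = 132/36598715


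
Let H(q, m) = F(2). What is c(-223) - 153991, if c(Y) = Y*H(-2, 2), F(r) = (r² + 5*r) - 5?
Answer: -155998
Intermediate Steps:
F(r) = -5 + r² + 5*r
H(q, m) = 9 (H(q, m) = -5 + 2² + 5*2 = -5 + 4 + 10 = 9)
c(Y) = 9*Y (c(Y) = Y*9 = 9*Y)
c(-223) - 153991 = 9*(-223) - 153991 = -2007 - 153991 = -155998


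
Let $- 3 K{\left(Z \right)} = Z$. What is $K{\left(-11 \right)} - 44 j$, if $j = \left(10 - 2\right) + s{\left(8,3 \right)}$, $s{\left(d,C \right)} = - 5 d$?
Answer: $\frac{4235}{3} \approx 1411.7$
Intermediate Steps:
$K{\left(Z \right)} = - \frac{Z}{3}$
$j = -32$ ($j = \left(10 - 2\right) - 40 = 8 - 40 = -32$)
$K{\left(-11 \right)} - 44 j = \left(- \frac{1}{3}\right) \left(-11\right) - -1408 = \frac{11}{3} + 1408 = \frac{4235}{3}$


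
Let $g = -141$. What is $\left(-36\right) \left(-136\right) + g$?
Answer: $4755$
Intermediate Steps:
$\left(-36\right) \left(-136\right) + g = \left(-36\right) \left(-136\right) - 141 = 4896 - 141 = 4755$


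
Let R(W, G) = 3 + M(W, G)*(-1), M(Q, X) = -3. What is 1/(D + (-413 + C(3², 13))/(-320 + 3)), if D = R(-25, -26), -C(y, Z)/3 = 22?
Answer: 317/2381 ≈ 0.13314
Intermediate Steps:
C(y, Z) = -66 (C(y, Z) = -3*22 = -66)
R(W, G) = 6 (R(W, G) = 3 - 3*(-1) = 3 + 3 = 6)
D = 6
1/(D + (-413 + C(3², 13))/(-320 + 3)) = 1/(6 + (-413 - 66)/(-320 + 3)) = 1/(6 - 479/(-317)) = 1/(6 - 479*(-1/317)) = 1/(6 + 479/317) = 1/(2381/317) = 317/2381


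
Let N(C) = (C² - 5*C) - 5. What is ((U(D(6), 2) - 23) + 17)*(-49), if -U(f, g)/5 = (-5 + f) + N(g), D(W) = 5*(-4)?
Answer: -8526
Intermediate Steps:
D(W) = -20
N(C) = -5 + C² - 5*C
U(f, g) = 50 - 5*f - 5*g² + 25*g (U(f, g) = -5*((-5 + f) + (-5 + g² - 5*g)) = -5*(-10 + f + g² - 5*g) = 50 - 5*f - 5*g² + 25*g)
((U(D(6), 2) - 23) + 17)*(-49) = (((50 - 5*(-20) - 5*2² + 25*2) - 23) + 17)*(-49) = (((50 + 100 - 5*4 + 50) - 23) + 17)*(-49) = (((50 + 100 - 20 + 50) - 23) + 17)*(-49) = ((180 - 23) + 17)*(-49) = (157 + 17)*(-49) = 174*(-49) = -8526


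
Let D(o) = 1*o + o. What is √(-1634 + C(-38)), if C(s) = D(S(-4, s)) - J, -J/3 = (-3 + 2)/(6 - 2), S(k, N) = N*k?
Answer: I*√5323/2 ≈ 36.479*I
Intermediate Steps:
D(o) = 2*o (D(o) = o + o = 2*o)
J = ¾ (J = -3*(-3 + 2)/(6 - 2) = -(-3)/4 = -3*(-¼) = ¾ ≈ 0.75000)
C(s) = -¾ - 8*s (C(s) = 2*(s*(-4)) - 1*¾ = 2*(-4*s) - ¾ = -8*s - ¾ = -¾ - 8*s)
√(-1634 + C(-38)) = √(-1634 + (-¾ - 8*(-38))) = √(-1634 + (-¾ + 304)) = √(-1634 + 1213/4) = √(-5323/4) = I*√5323/2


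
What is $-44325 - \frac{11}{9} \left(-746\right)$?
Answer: $- \frac{390719}{9} \approx -43413.0$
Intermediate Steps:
$-44325 - \frac{11}{9} \left(-746\right) = -44325 - - \frac{8206}{9} = -44325 + \frac{8206}{9} = - \frac{390719}{9}$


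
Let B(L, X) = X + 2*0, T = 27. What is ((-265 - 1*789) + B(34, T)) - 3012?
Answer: -4039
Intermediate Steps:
B(L, X) = X (B(L, X) = X + 0 = X)
((-265 - 1*789) + B(34, T)) - 3012 = ((-265 - 1*789) + 27) - 3012 = ((-265 - 789) + 27) - 3012 = (-1054 + 27) - 3012 = -1027 - 3012 = -4039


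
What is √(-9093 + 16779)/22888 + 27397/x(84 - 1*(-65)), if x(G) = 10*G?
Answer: 27397/1490 + 3*√854/22888 ≈ 18.391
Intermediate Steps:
√(-9093 + 16779)/22888 + 27397/x(84 - 1*(-65)) = √(-9093 + 16779)/22888 + 27397/((10*(84 - 1*(-65)))) = √7686*(1/22888) + 27397/((10*(84 + 65))) = (3*√854)*(1/22888) + 27397/((10*149)) = 3*√854/22888 + 27397/1490 = 27397/1490 + 3*√854/22888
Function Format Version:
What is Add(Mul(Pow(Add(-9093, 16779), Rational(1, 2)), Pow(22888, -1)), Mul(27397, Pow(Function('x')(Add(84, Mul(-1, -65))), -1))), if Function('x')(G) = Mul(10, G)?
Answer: Add(Rational(27397, 1490), Mul(Rational(3, 22888), Pow(854, Rational(1, 2)))) ≈ 18.391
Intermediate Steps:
Add(Mul(Pow(Add(-9093, 16779), Rational(1, 2)), Pow(22888, -1)), Mul(27397, Pow(Function('x')(Add(84, Mul(-1, -65))), -1))) = Add(Mul(Pow(Add(-9093, 16779), Rational(1, 2)), Pow(22888, -1)), Mul(27397, Pow(Mul(10, Add(84, Mul(-1, -65))), -1))) = Add(Mul(Pow(7686, Rational(1, 2)), Rational(1, 22888)), Mul(27397, Pow(Mul(10, Add(84, 65)), -1))) = Add(Mul(Mul(3, Pow(854, Rational(1, 2))), Rational(1, 22888)), Mul(27397, Pow(Mul(10, 149), -1))) = Add(Mul(Rational(3, 22888), Pow(854, Rational(1, 2))), Mul(27397, Pow(1490, -1))) = Add(Mul(Rational(3, 22888), Pow(854, Rational(1, 2))), Mul(27397, Rational(1, 1490))) = Add(Mul(Rational(3, 22888), Pow(854, Rational(1, 2))), Rational(27397, 1490)) = Add(Rational(27397, 1490), Mul(Rational(3, 22888), Pow(854, Rational(1, 2))))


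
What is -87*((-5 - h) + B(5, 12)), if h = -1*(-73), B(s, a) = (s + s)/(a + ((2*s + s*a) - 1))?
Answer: 182932/27 ≈ 6775.3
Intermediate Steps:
B(s, a) = 2*s/(-1 + a + 2*s + a*s) (B(s, a) = (2*s)/(a + ((2*s + a*s) - 1)) = (2*s)/(a + (-1 + 2*s + a*s)) = (2*s)/(-1 + a + 2*s + a*s) = 2*s/(-1 + a + 2*s + a*s))
h = 73
-87*((-5 - h) + B(5, 12)) = -87*((-5 - 1*73) + 2*5/(-1 + 12 + 2*5 + 12*5)) = -87*((-5 - 73) + 2*5/(-1 + 12 + 10 + 60)) = -87*(-78 + 2*5/81) = -87*(-78 + 2*5*(1/81)) = -87*(-78 + 10/81) = -87*(-6308/81) = 182932/27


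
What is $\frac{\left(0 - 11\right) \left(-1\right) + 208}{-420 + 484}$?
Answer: $\frac{219}{64} \approx 3.4219$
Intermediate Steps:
$\frac{\left(0 - 11\right) \left(-1\right) + 208}{-420 + 484} = \frac{\left(-11\right) \left(-1\right) + 208}{64} = \left(11 + 208\right) \frac{1}{64} = 219 \cdot \frac{1}{64} = \frac{219}{64}$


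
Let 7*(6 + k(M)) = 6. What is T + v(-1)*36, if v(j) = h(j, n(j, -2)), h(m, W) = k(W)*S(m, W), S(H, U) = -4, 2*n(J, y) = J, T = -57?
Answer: 4785/7 ≈ 683.57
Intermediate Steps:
n(J, y) = J/2
k(M) = -36/7 (k(M) = -6 + (1/7)*6 = -6 + 6/7 = -36/7)
h(m, W) = 144/7 (h(m, W) = -36/7*(-4) = 144/7)
v(j) = 144/7
T + v(-1)*36 = -57 + (144/7)*36 = -57 + 5184/7 = 4785/7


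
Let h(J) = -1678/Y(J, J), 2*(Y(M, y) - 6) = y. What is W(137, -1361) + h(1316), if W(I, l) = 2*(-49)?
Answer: -33375/332 ≈ -100.53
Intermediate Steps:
Y(M, y) = 6 + y/2
W(I, l) = -98
h(J) = -1678/(6 + J/2)
W(137, -1361) + h(1316) = -98 - 3356/(12 + 1316) = -98 - 3356/1328 = -98 - 3356*1/1328 = -98 - 839/332 = -33375/332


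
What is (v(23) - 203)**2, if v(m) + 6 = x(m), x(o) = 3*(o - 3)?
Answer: 22201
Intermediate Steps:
x(o) = -9 + 3*o (x(o) = 3*(-3 + o) = -9 + 3*o)
v(m) = -15 + 3*m (v(m) = -6 + (-9 + 3*m) = -15 + 3*m)
(v(23) - 203)**2 = ((-15 + 3*23) - 203)**2 = ((-15 + 69) - 203)**2 = (54 - 203)**2 = (-149)**2 = 22201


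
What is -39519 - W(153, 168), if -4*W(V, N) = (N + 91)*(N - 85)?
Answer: -136579/4 ≈ -34145.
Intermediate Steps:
W(V, N) = -(-85 + N)*(91 + N)/4 (W(V, N) = -(N + 91)*(N - 85)/4 = -(91 + N)*(-85 + N)/4 = -(-85 + N)*(91 + N)/4)
-39519 - W(153, 168) = -39519 - (7735/4 - 3/2*168 - ¼*168²) = -39519 - (7735/4 - 252 - ¼*28224) = -39519 - (7735/4 - 252 - 7056) = -39519 - 1*(-21497/4) = -39519 + 21497/4 = -136579/4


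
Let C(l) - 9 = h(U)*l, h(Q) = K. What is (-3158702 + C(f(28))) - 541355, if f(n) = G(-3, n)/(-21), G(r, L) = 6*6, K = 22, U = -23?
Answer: -25900600/7 ≈ -3.7001e+6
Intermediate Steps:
G(r, L) = 36
h(Q) = 22
f(n) = -12/7 (f(n) = 36/(-21) = 36*(-1/21) = -12/7)
C(l) = 9 + 22*l
(-3158702 + C(f(28))) - 541355 = (-3158702 + (9 + 22*(-12/7))) - 541355 = (-3158702 + (9 - 264/7)) - 541355 = (-3158702 - 201/7) - 541355 = -22111115/7 - 541355 = -25900600/7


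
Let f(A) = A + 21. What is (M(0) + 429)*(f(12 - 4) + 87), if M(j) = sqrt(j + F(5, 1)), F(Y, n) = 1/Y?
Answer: 49764 + 116*sqrt(5)/5 ≈ 49816.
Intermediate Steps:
f(A) = 21 + A
M(j) = sqrt(1/5 + j) (M(j) = sqrt(j + 1/5) = sqrt(1/5 + j))
(M(0) + 429)*(f(12 - 4) + 87) = (sqrt(5 + 25*0)/5 + 429)*((21 + (12 - 4)) + 87) = (sqrt(5 + 0)/5 + 429)*((21 + 8) + 87) = (sqrt(5)/5 + 429)*(29 + 87) = (429 + sqrt(5)/5)*116 = 49764 + 116*sqrt(5)/5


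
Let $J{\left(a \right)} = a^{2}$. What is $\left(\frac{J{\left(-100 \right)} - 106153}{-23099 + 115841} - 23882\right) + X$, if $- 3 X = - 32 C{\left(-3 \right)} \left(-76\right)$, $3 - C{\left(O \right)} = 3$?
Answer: $- \frac{738320199}{30914} \approx -23883.0$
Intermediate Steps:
$C{\left(O \right)} = 0$ ($C{\left(O \right)} = 3 - 3 = 0$)
$X = 0$ ($X = - \frac{\left(-32\right) 0 \left(-76\right)}{3} = - \frac{0 \left(-76\right)}{3} = \left(- \frac{1}{3}\right) 0 = 0$)
$\left(\frac{J{\left(-100 \right)} - 106153}{-23099 + 115841} - 23882\right) + X = \left(\frac{\left(-100\right)^{2} - 106153}{-23099 + 115841} - 23882\right) + 0 = \left(\frac{10000 - 106153}{92742} - 23882\right) + 0 = \left(\left(-96153\right) \frac{1}{92742} - 23882\right) + 0 = \left(- \frac{32051}{30914} - 23882\right) + 0 = - \frac{738320199}{30914} + 0 = - \frac{738320199}{30914}$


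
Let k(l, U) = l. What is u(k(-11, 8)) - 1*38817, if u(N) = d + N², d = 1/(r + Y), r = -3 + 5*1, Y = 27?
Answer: -1122183/29 ≈ -38696.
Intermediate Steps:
r = 2 (r = -3 + 5 = 2)
d = 1/29 (d = 1/(2 + 27) = 1/29 ≈ 0.034483)
u(N) = 1/29 + N²
u(k(-11, 8)) - 1*38817 = (1/29 + (-11)²) - 1*38817 = (1/29 + 121) - 38817 = 3510/29 - 38817 = -1122183/29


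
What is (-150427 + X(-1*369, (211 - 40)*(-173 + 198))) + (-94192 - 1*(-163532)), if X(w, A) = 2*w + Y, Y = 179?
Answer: -81646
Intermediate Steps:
X(w, A) = 179 + 2*w (X(w, A) = 2*w + 179 = 179 + 2*w)
(-150427 + X(-1*369, (211 - 40)*(-173 + 198))) + (-94192 - 1*(-163532)) = (-150427 + (179 + 2*(-1*369))) + (-94192 - 1*(-163532)) = (-150427 + (179 + 2*(-369))) + (-94192 + 163532) = (-150427 + (179 - 738)) + 69340 = (-150427 - 559) + 69340 = -150986 + 69340 = -81646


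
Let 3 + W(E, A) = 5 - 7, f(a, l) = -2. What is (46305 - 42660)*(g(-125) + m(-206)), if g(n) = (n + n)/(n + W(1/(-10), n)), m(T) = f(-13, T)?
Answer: -3645/13 ≈ -280.38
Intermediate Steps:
m(T) = -2
W(E, A) = -5 (W(E, A) = -3 + (5 - 7) = -3 - 2 = -5)
g(n) = 2*n/(-5 + n) (g(n) = (n + n)/(n - 5) = (2*n)/(-5 + n) = 2*n/(-5 + n))
(46305 - 42660)*(g(-125) + m(-206)) = (46305 - 42660)*(2*(-125)/(-5 - 125) - 2) = 3645*(2*(-125)/(-130) - 2) = 3645*(2*(-125)*(-1/130) - 2) = 3645*(25/13 - 2) = 3645*(-1/13) = -3645/13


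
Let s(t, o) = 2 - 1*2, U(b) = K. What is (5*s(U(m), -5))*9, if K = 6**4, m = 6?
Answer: 0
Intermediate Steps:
K = 1296
U(b) = 1296
s(t, o) = 0 (s(t, o) = 2 - 2 = 0)
(5*s(U(m), -5))*9 = (5*0)*9 = 0*9 = 0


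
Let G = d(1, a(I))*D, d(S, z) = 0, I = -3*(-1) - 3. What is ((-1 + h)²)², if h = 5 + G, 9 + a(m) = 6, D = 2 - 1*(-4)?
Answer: 256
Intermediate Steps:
I = 0 (I = 3 - 3 = 0)
D = 6 (D = 2 + 4 = 6)
a(m) = -3 (a(m) = -9 + 6 = -3)
G = 0 (G = 0*6 = 0)
h = 5 (h = 5 + 0 = 5)
((-1 + h)²)² = ((-1 + 5)²)² = (4²)² = 16² = 256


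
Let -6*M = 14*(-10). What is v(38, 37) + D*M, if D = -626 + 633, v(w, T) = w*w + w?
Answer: 4936/3 ≈ 1645.3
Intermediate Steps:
v(w, T) = w + w² (v(w, T) = w² + w = w + w²)
D = 7
M = 70/3 (M = -7*(-10)/3 = -⅙*(-140) = 70/3 ≈ 23.333)
v(38, 37) + D*M = 38*(1 + 38) + 7*(70/3) = 38*39 + 490/3 = 1482 + 490/3 = 4936/3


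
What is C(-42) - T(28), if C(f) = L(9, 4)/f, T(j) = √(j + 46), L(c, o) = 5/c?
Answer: -5/378 - √74 ≈ -8.6156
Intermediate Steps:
T(j) = √(46 + j)
C(f) = 5/(9*f) (C(f) = (5/9)/f = (5*(⅑))/f = 5/(9*f))
C(-42) - T(28) = (5/9)/(-42) - √(46 + 28) = (5/9)*(-1/42) - √74 = -5/378 - √74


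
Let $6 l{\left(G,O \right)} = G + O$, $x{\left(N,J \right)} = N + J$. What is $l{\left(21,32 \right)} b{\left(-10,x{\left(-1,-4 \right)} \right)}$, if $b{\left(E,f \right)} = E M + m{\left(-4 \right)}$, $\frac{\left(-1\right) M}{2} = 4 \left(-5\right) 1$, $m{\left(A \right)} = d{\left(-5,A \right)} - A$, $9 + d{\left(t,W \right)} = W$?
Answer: $- \frac{21677}{6} \approx -3612.8$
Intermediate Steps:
$d{\left(t,W \right)} = -9 + W$
$x{\left(N,J \right)} = J + N$
$m{\left(A \right)} = -9$ ($m{\left(A \right)} = \left(-9 + A\right) - A = -9$)
$M = 40$ ($M = - 2 \cdot 4 \left(-5\right) 1 = - 2 \left(\left(-20\right) 1\right) = \left(-2\right) \left(-20\right) = 40$)
$b{\left(E,f \right)} = -9 + 40 E$ ($b{\left(E,f \right)} = E 40 - 9 = 40 E - 9 = -9 + 40 E$)
$l{\left(G,O \right)} = \frac{G}{6} + \frac{O}{6}$ ($l{\left(G,O \right)} = \frac{G + O}{6} = \frac{G}{6} + \frac{O}{6}$)
$l{\left(21,32 \right)} b{\left(-10,x{\left(-1,-4 \right)} \right)} = \left(\frac{1}{6} \cdot 21 + \frac{1}{6} \cdot 32\right) \left(-9 + 40 \left(-10\right)\right) = \left(\frac{7}{2} + \frac{16}{3}\right) \left(-9 - 400\right) = \frac{53}{6} \left(-409\right) = - \frac{21677}{6}$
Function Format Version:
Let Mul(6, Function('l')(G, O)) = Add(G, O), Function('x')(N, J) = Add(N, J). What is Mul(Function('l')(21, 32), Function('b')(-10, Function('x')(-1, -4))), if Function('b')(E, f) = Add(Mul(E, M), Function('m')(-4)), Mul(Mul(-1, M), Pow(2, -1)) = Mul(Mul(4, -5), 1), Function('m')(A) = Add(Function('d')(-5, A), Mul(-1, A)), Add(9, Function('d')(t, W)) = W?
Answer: Rational(-21677, 6) ≈ -3612.8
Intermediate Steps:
Function('d')(t, W) = Add(-9, W)
Function('x')(N, J) = Add(J, N)
Function('m')(A) = -9 (Function('m')(A) = Add(Add(-9, A), Mul(-1, A)) = -9)
M = 40 (M = Mul(-2, Mul(Mul(4, -5), 1)) = Mul(-2, Mul(-20, 1)) = Mul(-2, -20) = 40)
Function('b')(E, f) = Add(-9, Mul(40, E)) (Function('b')(E, f) = Add(Mul(E, 40), -9) = Add(Mul(40, E), -9) = Add(-9, Mul(40, E)))
Function('l')(G, O) = Add(Mul(Rational(1, 6), G), Mul(Rational(1, 6), O)) (Function('l')(G, O) = Mul(Rational(1, 6), Add(G, O)) = Add(Mul(Rational(1, 6), G), Mul(Rational(1, 6), O)))
Mul(Function('l')(21, 32), Function('b')(-10, Function('x')(-1, -4))) = Mul(Add(Mul(Rational(1, 6), 21), Mul(Rational(1, 6), 32)), Add(-9, Mul(40, -10))) = Mul(Add(Rational(7, 2), Rational(16, 3)), Add(-9, -400)) = Mul(Rational(53, 6), -409) = Rational(-21677, 6)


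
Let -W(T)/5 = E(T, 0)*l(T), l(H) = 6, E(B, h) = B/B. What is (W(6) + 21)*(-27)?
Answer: 243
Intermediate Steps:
E(B, h) = 1
W(T) = -30 (W(T) = -5*6 = -30)
(W(6) + 21)*(-27) = (-30 + 21)*(-27) = -9*(-27) = 243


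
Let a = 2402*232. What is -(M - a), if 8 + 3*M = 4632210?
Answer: -2960410/3 ≈ -9.8680e+5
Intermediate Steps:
a = 557264
M = 4632202/3 (M = -8/3 + (⅓)*4632210 = -8/3 + 1544070 = 4632202/3 ≈ 1.5441e+6)
-(M - a) = -(4632202/3 - 1*557264) = -(4632202/3 - 557264) = -1*2960410/3 = -2960410/3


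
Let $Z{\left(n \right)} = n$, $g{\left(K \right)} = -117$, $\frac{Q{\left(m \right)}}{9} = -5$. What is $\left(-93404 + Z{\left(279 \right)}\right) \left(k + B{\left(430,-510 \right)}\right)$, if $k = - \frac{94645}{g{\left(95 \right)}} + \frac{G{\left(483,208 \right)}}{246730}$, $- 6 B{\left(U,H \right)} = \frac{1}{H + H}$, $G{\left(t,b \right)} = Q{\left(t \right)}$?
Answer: $- \frac{3286111602483625}{43621864} \approx -7.5332 \cdot 10^{7}$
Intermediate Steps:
$Q{\left(m \right)} = -45$ ($Q{\left(m \right)} = 9 \left(-5\right) = -45$)
$G{\left(t,b \right)} = -45$
$B{\left(U,H \right)} = - \frac{1}{12 H}$ ($B{\left(U,H \right)} = - \frac{1}{6 \left(H + H\right)} = - \frac{1}{6 \cdot 2 H} = - \frac{\frac{1}{2} \frac{1}{H}}{6} = - \frac{1}{12 H}$)
$k = \frac{4670351117}{5773482}$ ($k = - \frac{94645}{-117} - \frac{45}{246730} = \left(-94645\right) \left(- \frac{1}{117}\right) - \frac{9}{49346} = \frac{94645}{117} - \frac{9}{49346} = \frac{4670351117}{5773482} \approx 808.93$)
$\left(-93404 + Z{\left(279 \right)}\right) \left(k + B{\left(430,-510 \right)}\right) = \left(-93404 + 279\right) \left(\frac{4670351117}{5773482} - \frac{1}{12 \left(-510\right)}\right) = - 93125 \left(\frac{4670351117}{5773482} - - \frac{1}{6120}\right) = - 93125 \left(\frac{4670351117}{5773482} + \frac{1}{6120}\right) = \left(-93125\right) \frac{176435522281}{218109320} = - \frac{3286111602483625}{43621864}$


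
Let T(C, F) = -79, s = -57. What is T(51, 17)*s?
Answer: 4503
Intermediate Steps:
T(51, 17)*s = -79*(-57) = 4503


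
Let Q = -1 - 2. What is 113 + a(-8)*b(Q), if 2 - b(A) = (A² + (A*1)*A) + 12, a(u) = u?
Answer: 337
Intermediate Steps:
Q = -3
b(A) = -10 - 2*A² (b(A) = 2 - ((A² + (A*1)*A) + 12) = 2 - ((A² + A*A) + 12) = 2 - ((A² + A²) + 12) = 2 - (2*A² + 12) = 2 - (12 + 2*A²) = 2 + (-12 - 2*A²) = -10 - 2*A²)
113 + a(-8)*b(Q) = 113 - 8*(-10 - 2*(-3)²) = 113 - 8*(-10 - 2*9) = 113 - 8*(-10 - 18) = 113 - 8*(-28) = 113 + 224 = 337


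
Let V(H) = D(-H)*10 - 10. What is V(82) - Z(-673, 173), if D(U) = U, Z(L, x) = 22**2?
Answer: -1314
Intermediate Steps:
Z(L, x) = 484
V(H) = -10 - 10*H (V(H) = -H*10 - 10 = -10*H - 10 = -10 - 10*H)
V(82) - Z(-673, 173) = (-10 - 10*82) - 1*484 = (-10 - 820) - 484 = -830 - 484 = -1314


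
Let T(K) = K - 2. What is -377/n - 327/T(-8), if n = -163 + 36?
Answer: 45299/1270 ≈ 35.669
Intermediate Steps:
n = -127
T(K) = -2 + K
-377/n - 327/T(-8) = -377/(-127) - 327/(-2 - 8) = -377*(-1/127) - 327/(-10) = 377/127 - 327*(-⅒) = 377/127 + 327/10 = 45299/1270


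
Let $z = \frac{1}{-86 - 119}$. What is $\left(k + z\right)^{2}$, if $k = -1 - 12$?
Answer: $\frac{7107556}{42025} \approx 169.13$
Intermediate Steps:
$k = -13$ ($k = -1 - 12 = -13$)
$z = - \frac{1}{205}$ ($z = \frac{1}{-205} = - \frac{1}{205} \approx -0.0048781$)
$\left(k + z\right)^{2} = \left(-13 - \frac{1}{205}\right)^{2} = \left(- \frac{2666}{205}\right)^{2} = \frac{7107556}{42025}$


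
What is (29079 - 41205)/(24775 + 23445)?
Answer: -6063/24110 ≈ -0.25147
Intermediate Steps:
(29079 - 41205)/(24775 + 23445) = -12126/48220 = -12126*1/48220 = -6063/24110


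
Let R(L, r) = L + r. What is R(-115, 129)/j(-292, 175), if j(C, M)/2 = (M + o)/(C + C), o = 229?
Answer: -1022/101 ≈ -10.119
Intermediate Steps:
j(C, M) = (229 + M)/C (j(C, M) = 2*((M + 229)/(C + C)) = 2*((229 + M)/((2*C))) = 2*((229 + M)*(1/(2*C))) = 2*((229 + M)/(2*C)) = (229 + M)/C)
R(-115, 129)/j(-292, 175) = (-115 + 129)/(((229 + 175)/(-292))) = 14/((-1/292*404)) = 14/(-101/73) = 14*(-73/101) = -1022/101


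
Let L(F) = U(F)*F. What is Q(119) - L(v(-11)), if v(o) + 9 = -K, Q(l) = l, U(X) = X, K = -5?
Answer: 103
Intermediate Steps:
v(o) = -4 (v(o) = -9 - 1*(-5) = -9 + 5 = -4)
L(F) = F**2 (L(F) = F*F = F**2)
Q(119) - L(v(-11)) = 119 - 1*(-4)**2 = 119 - 1*16 = 119 - 16 = 103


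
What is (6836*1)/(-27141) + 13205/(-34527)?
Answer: -66047053/104121923 ≈ -0.63432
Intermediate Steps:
(6836*1)/(-27141) + 13205/(-34527) = 6836*(-1/27141) + 13205*(-1/34527) = -6836/27141 - 13205/34527 = -66047053/104121923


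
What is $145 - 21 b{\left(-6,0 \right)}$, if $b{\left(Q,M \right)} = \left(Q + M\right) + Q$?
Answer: $397$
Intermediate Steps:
$b{\left(Q,M \right)} = M + 2 Q$ ($b{\left(Q,M \right)} = \left(M + Q\right) + Q = M + 2 Q$)
$145 - 21 b{\left(-6,0 \right)} = 145 - 21 \left(0 + 2 \left(-6\right)\right) = 145 - 21 \left(0 - 12\right) = 145 - -252 = 145 + 252 = 397$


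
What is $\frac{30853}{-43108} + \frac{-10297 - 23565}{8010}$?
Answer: $- \frac{853427813}{172647540} \approx -4.9432$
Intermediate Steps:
$\frac{30853}{-43108} + \frac{-10297 - 23565}{8010} = 30853 \left(- \frac{1}{43108}\right) + \left(-10297 - 23565\right) \frac{1}{8010} = - \frac{30853}{43108} - \frac{16931}{4005} = - \frac{853427813}{172647540}$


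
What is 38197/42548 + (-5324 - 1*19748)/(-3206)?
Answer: 594611519/68204444 ≈ 8.7181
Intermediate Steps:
38197/42548 + (-5324 - 1*19748)/(-3206) = 38197*(1/42548) + (-5324 - 19748)*(-1/3206) = 38197/42548 - 25072*(-1/3206) = 38197/42548 + 12536/1603 = 594611519/68204444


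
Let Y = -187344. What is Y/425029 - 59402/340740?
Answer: -44541583609/72412190730 ≈ -0.61511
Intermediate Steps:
Y/425029 - 59402/340740 = -187344/425029 - 59402/340740 = -187344*1/425029 - 59402*1/340740 = -187344/425029 - 29701/170370 = -44541583609/72412190730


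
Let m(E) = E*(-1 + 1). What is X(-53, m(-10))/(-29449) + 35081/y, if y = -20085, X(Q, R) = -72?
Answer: -1031654249/591483165 ≈ -1.7442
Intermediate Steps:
m(E) = 0 (m(E) = E*0 = 0)
X(-53, m(-10))/(-29449) + 35081/y = -72/(-29449) + 35081/(-20085) = -72*(-1/29449) + 35081*(-1/20085) = 72/29449 - 35081/20085 = -1031654249/591483165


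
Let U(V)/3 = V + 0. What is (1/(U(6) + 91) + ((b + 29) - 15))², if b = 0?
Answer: 2331729/11881 ≈ 196.26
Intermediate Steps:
U(V) = 3*V (U(V) = 3*(V + 0) = 3*V)
(1/(U(6) + 91) + ((b + 29) - 15))² = (1/(3*6 + 91) + ((0 + 29) - 15))² = (1/(18 + 91) + (29 - 15))² = (1/109 + 14)² = (1527/109)² = 2331729/11881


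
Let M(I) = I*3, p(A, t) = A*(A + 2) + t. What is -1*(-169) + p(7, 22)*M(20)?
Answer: 5269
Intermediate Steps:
p(A, t) = t + A*(2 + A) (p(A, t) = A*(2 + A) + t = t + A*(2 + A))
M(I) = 3*I
-1*(-169) + p(7, 22)*M(20) = -1*(-169) + (22 + 7² + 2*7)*(3*20) = 169 + (22 + 49 + 14)*60 = 169 + 85*60 = 169 + 5100 = 5269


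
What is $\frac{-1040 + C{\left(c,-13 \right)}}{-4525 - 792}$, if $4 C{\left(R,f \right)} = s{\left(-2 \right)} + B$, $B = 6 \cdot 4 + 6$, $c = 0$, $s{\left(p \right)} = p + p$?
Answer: $\frac{159}{818} \approx 0.19438$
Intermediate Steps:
$s{\left(p \right)} = 2 p$
$B = 30$ ($B = 24 + 6 = 30$)
$C{\left(R,f \right)} = \frac{13}{2}$ ($C{\left(R,f \right)} = \frac{2 \left(-2\right) + 30}{4} = \frac{-4 + 30}{4} = \frac{1}{4} \cdot 26 = \frac{13}{2}$)
$\frac{-1040 + C{\left(c,-13 \right)}}{-4525 - 792} = \frac{-1040 + \frac{13}{2}}{-4525 - 792} = - \frac{2067}{2 \left(-5317\right)} = \left(- \frac{2067}{2}\right) \left(- \frac{1}{5317}\right) = \frac{159}{818}$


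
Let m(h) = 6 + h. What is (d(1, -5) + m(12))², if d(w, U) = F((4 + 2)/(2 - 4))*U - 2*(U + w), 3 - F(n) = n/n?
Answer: 256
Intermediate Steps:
F(n) = 2 (F(n) = 3 - n/n = 3 - 1*1 = 3 - 1 = 2)
d(w, U) = -2*w (d(w, U) = 2*U - 2*(U + w) = 2*U + (-2*U - 2*w) = -2*w)
(d(1, -5) + m(12))² = (-2*1 + (6 + 12))² = (-2 + 18)² = 16² = 256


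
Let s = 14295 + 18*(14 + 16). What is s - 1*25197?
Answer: -10362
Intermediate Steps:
s = 14835 (s = 14295 + 18*30 = 14295 + 540 = 14835)
s - 1*25197 = 14835 - 1*25197 = 14835 - 25197 = -10362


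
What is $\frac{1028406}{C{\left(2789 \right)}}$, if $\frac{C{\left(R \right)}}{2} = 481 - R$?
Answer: $- \frac{514203}{2308} \approx -222.79$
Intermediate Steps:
$C{\left(R \right)} = 962 - 2 R$ ($C{\left(R \right)} = 2 \left(481 - R\right) = 962 - 2 R$)
$\frac{1028406}{C{\left(2789 \right)}} = \frac{1028406}{962 - 5578} = \frac{1028406}{-4616} = 1028406 \left(- \frac{1}{4616}\right) = - \frac{514203}{2308}$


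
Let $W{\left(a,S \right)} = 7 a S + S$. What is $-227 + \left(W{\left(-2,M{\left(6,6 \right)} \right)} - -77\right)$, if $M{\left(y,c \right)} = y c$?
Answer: $-618$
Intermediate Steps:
$M{\left(y,c \right)} = c y$
$W{\left(a,S \right)} = S + 7 S a$ ($W{\left(a,S \right)} = 7 S a + S = S + 7 S a$)
$-227 + \left(W{\left(-2,M{\left(6,6 \right)} \right)} - -77\right) = -227 + \left(6 \cdot 6 \left(1 + 7 \left(-2\right)\right) - -77\right) = -227 + \left(36 \left(1 - 14\right) + 77\right) = -227 + \left(36 \left(-13\right) + 77\right) = -227 + \left(-468 + 77\right) = -227 - 391 = -618$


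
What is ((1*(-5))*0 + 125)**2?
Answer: 15625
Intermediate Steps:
((1*(-5))*0 + 125)**2 = (-5*0 + 125)**2 = (0 + 125)**2 = 125**2 = 15625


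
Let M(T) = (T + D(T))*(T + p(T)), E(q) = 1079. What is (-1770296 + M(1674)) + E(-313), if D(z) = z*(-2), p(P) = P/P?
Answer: -4573167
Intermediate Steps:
p(P) = 1
D(z) = -2*z
M(T) = -T*(1 + T) (M(T) = (T - 2*T)*(T + 1) = (-T)*(1 + T) = -T*(1 + T))
(-1770296 + M(1674)) + E(-313) = (-1770296 + 1674*(-1 - 1*1674)) + 1079 = (-1770296 + 1674*(-1 - 1674)) + 1079 = (-1770296 + 1674*(-1675)) + 1079 = (-1770296 - 2803950) + 1079 = -4574246 + 1079 = -4573167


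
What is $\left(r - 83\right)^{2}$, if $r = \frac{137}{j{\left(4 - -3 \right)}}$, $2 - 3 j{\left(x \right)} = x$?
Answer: $\frac{682276}{25} \approx 27291.0$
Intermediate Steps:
$j{\left(x \right)} = \frac{2}{3} - \frac{x}{3}$
$r = - \frac{411}{5}$ ($r = \frac{137}{\frac{2}{3} - \frac{4 - -3}{3}} = \frac{137}{\frac{2}{3} - \frac{4 + 3}{3}} = \frac{137}{\frac{2}{3} - \frac{7}{3}} = \frac{137}{- \frac{5}{3}} = 137 \left(- \frac{3}{5}\right) = - \frac{411}{5} \approx -82.2$)
$\left(r - 83\right)^{2} = \left(- \frac{411}{5} - 83\right)^{2} = \left(- \frac{826}{5}\right)^{2} = \frac{682276}{25}$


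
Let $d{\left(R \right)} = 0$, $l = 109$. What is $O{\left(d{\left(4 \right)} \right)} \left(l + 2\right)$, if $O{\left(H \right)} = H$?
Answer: $0$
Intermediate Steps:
$O{\left(d{\left(4 \right)} \right)} \left(l + 2\right) = 0 \left(109 + 2\right) = 0 \cdot 111 = 0$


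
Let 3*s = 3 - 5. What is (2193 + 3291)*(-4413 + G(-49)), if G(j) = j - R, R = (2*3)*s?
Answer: -24447672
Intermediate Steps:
s = -⅔ (s = (3 - 5)/3 = (⅓)*(-2) = -⅔ ≈ -0.66667)
R = -4 (R = (2*3)*(-⅔) = 6*(-⅔) = -4)
G(j) = 4 + j (G(j) = j - 1*(-4) = j + 4 = 4 + j)
(2193 + 3291)*(-4413 + G(-49)) = (2193 + 3291)*(-4413 + (4 - 49)) = 5484*(-4413 - 45) = 5484*(-4458) = -24447672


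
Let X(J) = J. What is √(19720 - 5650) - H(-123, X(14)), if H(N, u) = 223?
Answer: -223 + √14070 ≈ -104.38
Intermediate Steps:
√(19720 - 5650) - H(-123, X(14)) = √(19720 - 5650) - 1*223 = √14070 - 223 = -223 + √14070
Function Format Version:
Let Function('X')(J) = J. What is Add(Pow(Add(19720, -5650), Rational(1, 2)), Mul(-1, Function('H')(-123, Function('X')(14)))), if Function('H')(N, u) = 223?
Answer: Add(-223, Pow(14070, Rational(1, 2))) ≈ -104.38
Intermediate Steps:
Add(Pow(Add(19720, -5650), Rational(1, 2)), Mul(-1, Function('H')(-123, Function('X')(14)))) = Add(Pow(Add(19720, -5650), Rational(1, 2)), Mul(-1, 223)) = Add(Pow(14070, Rational(1, 2)), -223) = Add(-223, Pow(14070, Rational(1, 2)))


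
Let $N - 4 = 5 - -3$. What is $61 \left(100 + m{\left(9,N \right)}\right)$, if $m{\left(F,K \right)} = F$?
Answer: $6649$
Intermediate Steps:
$N = 12$ ($N = 4 + \left(5 - -3\right) = 4 + \left(5 + 3\right) = 4 + 8 = 12$)
$61 \left(100 + m{\left(9,N \right)}\right) = 61 \left(100 + 9\right) = 61 \cdot 109 = 6649$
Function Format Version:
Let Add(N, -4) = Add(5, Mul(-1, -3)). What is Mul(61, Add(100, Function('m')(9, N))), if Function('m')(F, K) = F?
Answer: 6649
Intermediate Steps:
N = 12 (N = Add(4, Add(5, Mul(-1, -3))) = Add(4, Add(5, 3)) = Add(4, 8) = 12)
Mul(61, Add(100, Function('m')(9, N))) = Mul(61, Add(100, 9)) = Mul(61, 109) = 6649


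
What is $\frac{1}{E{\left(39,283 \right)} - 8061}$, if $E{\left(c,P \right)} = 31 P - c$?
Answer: $\frac{1}{673} \approx 0.0014859$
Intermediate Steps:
$E{\left(c,P \right)} = - c + 31 P$
$\frac{1}{E{\left(39,283 \right)} - 8061} = \frac{1}{\left(\left(-1\right) 39 + 31 \cdot 283\right) - 8061} = \frac{1}{\left(-39 + 8773\right) - 8061} = \frac{1}{8734 - 8061} = \frac{1}{673}$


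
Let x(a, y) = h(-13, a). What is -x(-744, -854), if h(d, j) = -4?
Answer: 4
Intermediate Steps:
x(a, y) = -4
-x(-744, -854) = -1*(-4) = 4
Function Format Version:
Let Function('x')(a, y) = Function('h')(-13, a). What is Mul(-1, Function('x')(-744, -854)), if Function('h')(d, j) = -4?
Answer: 4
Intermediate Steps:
Function('x')(a, y) = -4
Mul(-1, Function('x')(-744, -854)) = Mul(-1, -4) = 4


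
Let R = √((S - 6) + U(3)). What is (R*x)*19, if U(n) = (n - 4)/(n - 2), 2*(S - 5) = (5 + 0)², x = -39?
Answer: -741*√42/2 ≈ -2401.1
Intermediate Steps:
S = 35/2 (S = 5 + (5 + 0)²/2 = 5 + (½)*5² = 5 + (½)*25 = 5 + 25/2 = 35/2 ≈ 17.500)
U(n) = (-4 + n)/(-2 + n)
R = √42/2 (R = √((35/2 - 6) + (-4 + 3)/(-2 + 3)) = √(23/2 - 1/1) = √(23/2 + 1*(-1)) = √(23/2 - 1) = √(21/2) = √42/2 ≈ 3.2404)
(R*x)*19 = ((√42/2)*(-39))*19 = -39*√42/2*19 = -741*√42/2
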